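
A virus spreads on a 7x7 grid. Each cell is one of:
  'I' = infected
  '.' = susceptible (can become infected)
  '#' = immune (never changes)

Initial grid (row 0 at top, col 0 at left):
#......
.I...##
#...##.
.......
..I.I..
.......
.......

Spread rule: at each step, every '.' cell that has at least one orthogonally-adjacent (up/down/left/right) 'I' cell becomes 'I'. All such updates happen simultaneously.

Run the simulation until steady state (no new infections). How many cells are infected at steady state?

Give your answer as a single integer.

Step 0 (initial): 3 infected
Step 1: +11 new -> 14 infected
Step 2: +13 new -> 27 infected
Step 3: +10 new -> 37 infected
Step 4: +4 new -> 41 infected
Step 5: +1 new -> 42 infected
Step 6: +1 new -> 43 infected
Step 7: +0 new -> 43 infected

Answer: 43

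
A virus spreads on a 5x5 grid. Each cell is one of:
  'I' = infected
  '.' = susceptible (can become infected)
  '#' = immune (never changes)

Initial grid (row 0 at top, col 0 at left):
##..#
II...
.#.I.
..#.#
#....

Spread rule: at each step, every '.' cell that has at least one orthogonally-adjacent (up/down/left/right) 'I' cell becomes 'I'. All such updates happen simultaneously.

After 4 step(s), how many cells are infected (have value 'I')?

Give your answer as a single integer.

Step 0 (initial): 3 infected
Step 1: +6 new -> 9 infected
Step 2: +5 new -> 14 infected
Step 3: +3 new -> 17 infected
Step 4: +1 new -> 18 infected

Answer: 18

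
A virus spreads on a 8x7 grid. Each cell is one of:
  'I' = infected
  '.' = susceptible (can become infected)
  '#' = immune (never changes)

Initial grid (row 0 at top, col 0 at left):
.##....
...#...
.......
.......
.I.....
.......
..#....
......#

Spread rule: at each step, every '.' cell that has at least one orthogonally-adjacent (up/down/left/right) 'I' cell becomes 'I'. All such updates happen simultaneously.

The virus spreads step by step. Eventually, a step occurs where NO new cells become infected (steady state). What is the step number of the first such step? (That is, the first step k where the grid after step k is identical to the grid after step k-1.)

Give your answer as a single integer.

Answer: 10

Derivation:
Step 0 (initial): 1 infected
Step 1: +4 new -> 5 infected
Step 2: +7 new -> 12 infected
Step 3: +8 new -> 20 infected
Step 4: +9 new -> 29 infected
Step 5: +7 new -> 36 infected
Step 6: +6 new -> 42 infected
Step 7: +5 new -> 47 infected
Step 8: +3 new -> 50 infected
Step 9: +1 new -> 51 infected
Step 10: +0 new -> 51 infected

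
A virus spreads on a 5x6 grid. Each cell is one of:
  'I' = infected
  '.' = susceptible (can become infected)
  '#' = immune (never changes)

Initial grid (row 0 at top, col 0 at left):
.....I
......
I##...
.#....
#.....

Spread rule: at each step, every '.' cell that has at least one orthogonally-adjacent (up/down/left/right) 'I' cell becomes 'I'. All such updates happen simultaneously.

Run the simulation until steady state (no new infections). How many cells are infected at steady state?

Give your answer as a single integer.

Answer: 26

Derivation:
Step 0 (initial): 2 infected
Step 1: +4 new -> 6 infected
Step 2: +5 new -> 11 infected
Step 3: +6 new -> 17 infected
Step 4: +3 new -> 20 infected
Step 5: +2 new -> 22 infected
Step 6: +2 new -> 24 infected
Step 7: +1 new -> 25 infected
Step 8: +1 new -> 26 infected
Step 9: +0 new -> 26 infected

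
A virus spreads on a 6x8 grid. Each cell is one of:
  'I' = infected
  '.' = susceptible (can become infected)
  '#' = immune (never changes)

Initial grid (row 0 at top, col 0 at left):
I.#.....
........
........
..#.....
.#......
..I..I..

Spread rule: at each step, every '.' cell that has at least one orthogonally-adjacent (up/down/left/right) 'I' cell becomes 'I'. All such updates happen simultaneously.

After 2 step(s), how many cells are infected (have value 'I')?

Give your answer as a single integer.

Step 0 (initial): 3 infected
Step 1: +8 new -> 11 infected
Step 2: +8 new -> 19 infected

Answer: 19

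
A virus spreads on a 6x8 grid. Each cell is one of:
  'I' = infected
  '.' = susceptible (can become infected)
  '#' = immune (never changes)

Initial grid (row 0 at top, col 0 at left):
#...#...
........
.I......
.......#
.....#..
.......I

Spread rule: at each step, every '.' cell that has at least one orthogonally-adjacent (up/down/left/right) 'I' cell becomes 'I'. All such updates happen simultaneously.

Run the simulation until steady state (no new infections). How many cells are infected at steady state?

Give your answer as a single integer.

Step 0 (initial): 2 infected
Step 1: +6 new -> 8 infected
Step 2: +9 new -> 17 infected
Step 3: +9 new -> 26 infected
Step 4: +11 new -> 37 infected
Step 5: +3 new -> 40 infected
Step 6: +3 new -> 43 infected
Step 7: +1 new -> 44 infected
Step 8: +0 new -> 44 infected

Answer: 44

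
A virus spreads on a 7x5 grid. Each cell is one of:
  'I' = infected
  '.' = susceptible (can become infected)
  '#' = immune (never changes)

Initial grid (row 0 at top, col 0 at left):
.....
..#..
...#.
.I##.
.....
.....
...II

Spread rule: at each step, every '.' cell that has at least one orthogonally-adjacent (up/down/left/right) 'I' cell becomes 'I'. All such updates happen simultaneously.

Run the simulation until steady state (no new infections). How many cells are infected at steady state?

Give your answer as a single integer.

Step 0 (initial): 3 infected
Step 1: +6 new -> 9 infected
Step 2: +10 new -> 19 infected
Step 3: +5 new -> 24 infected
Step 4: +3 new -> 27 infected
Step 5: +2 new -> 29 infected
Step 6: +2 new -> 31 infected
Step 7: +0 new -> 31 infected

Answer: 31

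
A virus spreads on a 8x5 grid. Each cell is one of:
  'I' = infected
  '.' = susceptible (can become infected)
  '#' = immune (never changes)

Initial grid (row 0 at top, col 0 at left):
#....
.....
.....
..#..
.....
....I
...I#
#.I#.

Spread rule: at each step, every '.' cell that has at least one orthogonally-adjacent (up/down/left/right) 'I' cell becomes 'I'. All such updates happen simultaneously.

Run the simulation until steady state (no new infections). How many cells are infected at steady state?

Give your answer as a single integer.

Answer: 34

Derivation:
Step 0 (initial): 3 infected
Step 1: +4 new -> 7 infected
Step 2: +4 new -> 11 infected
Step 3: +5 new -> 16 infected
Step 4: +4 new -> 20 infected
Step 5: +5 new -> 25 infected
Step 6: +4 new -> 29 infected
Step 7: +3 new -> 32 infected
Step 8: +2 new -> 34 infected
Step 9: +0 new -> 34 infected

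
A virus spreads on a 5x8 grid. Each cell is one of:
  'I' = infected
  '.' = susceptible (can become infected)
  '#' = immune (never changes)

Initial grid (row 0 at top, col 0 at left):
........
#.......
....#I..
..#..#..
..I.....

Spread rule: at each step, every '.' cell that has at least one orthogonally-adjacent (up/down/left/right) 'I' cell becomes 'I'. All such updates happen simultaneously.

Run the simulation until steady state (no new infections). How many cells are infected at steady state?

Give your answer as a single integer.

Answer: 36

Derivation:
Step 0 (initial): 2 infected
Step 1: +4 new -> 6 infected
Step 2: +9 new -> 15 infected
Step 3: +11 new -> 26 infected
Step 4: +7 new -> 33 infected
Step 5: +2 new -> 35 infected
Step 6: +1 new -> 36 infected
Step 7: +0 new -> 36 infected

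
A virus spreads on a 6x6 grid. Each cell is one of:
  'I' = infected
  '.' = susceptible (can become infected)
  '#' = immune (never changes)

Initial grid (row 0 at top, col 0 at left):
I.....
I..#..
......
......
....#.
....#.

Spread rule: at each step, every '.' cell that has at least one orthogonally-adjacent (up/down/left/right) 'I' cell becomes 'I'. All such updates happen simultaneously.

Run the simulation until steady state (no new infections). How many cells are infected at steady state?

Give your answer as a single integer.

Answer: 33

Derivation:
Step 0 (initial): 2 infected
Step 1: +3 new -> 5 infected
Step 2: +4 new -> 9 infected
Step 3: +4 new -> 13 infected
Step 4: +5 new -> 18 infected
Step 5: +6 new -> 24 infected
Step 6: +5 new -> 29 infected
Step 7: +2 new -> 31 infected
Step 8: +1 new -> 32 infected
Step 9: +1 new -> 33 infected
Step 10: +0 new -> 33 infected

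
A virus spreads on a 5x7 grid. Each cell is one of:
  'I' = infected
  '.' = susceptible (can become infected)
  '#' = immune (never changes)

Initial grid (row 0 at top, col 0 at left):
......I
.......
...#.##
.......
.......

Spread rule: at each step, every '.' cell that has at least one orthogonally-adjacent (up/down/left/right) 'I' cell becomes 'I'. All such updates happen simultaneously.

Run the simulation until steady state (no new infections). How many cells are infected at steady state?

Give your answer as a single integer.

Answer: 32

Derivation:
Step 0 (initial): 1 infected
Step 1: +2 new -> 3 infected
Step 2: +2 new -> 5 infected
Step 3: +2 new -> 7 infected
Step 4: +3 new -> 10 infected
Step 5: +3 new -> 13 infected
Step 6: +6 new -> 19 infected
Step 7: +6 new -> 25 infected
Step 8: +4 new -> 29 infected
Step 9: +2 new -> 31 infected
Step 10: +1 new -> 32 infected
Step 11: +0 new -> 32 infected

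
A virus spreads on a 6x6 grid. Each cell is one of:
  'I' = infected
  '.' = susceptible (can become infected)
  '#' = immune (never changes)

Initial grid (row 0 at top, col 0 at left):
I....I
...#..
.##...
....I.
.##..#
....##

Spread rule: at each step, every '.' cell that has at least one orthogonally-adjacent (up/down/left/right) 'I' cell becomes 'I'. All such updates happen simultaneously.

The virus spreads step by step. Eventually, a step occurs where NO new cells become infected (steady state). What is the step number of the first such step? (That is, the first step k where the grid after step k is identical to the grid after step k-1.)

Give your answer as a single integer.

Answer: 6

Derivation:
Step 0 (initial): 3 infected
Step 1: +8 new -> 11 infected
Step 2: +9 new -> 20 infected
Step 3: +4 new -> 24 infected
Step 4: +2 new -> 26 infected
Step 5: +2 new -> 28 infected
Step 6: +0 new -> 28 infected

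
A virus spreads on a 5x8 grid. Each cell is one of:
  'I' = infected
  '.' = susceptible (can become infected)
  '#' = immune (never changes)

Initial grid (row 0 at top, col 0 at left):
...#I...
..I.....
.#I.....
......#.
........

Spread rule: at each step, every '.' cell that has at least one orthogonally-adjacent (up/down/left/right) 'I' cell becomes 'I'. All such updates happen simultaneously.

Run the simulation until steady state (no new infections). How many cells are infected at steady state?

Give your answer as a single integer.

Answer: 37

Derivation:
Step 0 (initial): 3 infected
Step 1: +7 new -> 10 infected
Step 2: +8 new -> 18 infected
Step 3: +9 new -> 27 infected
Step 4: +5 new -> 32 infected
Step 5: +2 new -> 34 infected
Step 6: +2 new -> 36 infected
Step 7: +1 new -> 37 infected
Step 8: +0 new -> 37 infected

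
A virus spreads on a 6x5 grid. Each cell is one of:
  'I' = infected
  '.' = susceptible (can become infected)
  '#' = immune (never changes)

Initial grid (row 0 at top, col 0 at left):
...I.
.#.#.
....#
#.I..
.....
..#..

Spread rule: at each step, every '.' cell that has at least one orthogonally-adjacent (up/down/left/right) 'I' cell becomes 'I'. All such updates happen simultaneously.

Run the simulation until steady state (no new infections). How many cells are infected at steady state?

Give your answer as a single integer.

Step 0 (initial): 2 infected
Step 1: +6 new -> 8 infected
Step 2: +8 new -> 16 infected
Step 3: +6 new -> 22 infected
Step 4: +3 new -> 25 infected
Step 5: +0 new -> 25 infected

Answer: 25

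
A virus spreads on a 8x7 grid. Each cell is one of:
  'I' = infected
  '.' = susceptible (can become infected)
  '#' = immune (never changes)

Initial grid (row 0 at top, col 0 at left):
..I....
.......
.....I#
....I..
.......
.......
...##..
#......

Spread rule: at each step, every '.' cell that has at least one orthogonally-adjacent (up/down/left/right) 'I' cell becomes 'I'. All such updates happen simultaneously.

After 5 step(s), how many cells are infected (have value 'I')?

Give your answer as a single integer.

Step 0 (initial): 3 infected
Step 1: +8 new -> 11 infected
Step 2: +14 new -> 25 infected
Step 3: +8 new -> 33 infected
Step 4: +6 new -> 39 infected
Step 5: +5 new -> 44 infected

Answer: 44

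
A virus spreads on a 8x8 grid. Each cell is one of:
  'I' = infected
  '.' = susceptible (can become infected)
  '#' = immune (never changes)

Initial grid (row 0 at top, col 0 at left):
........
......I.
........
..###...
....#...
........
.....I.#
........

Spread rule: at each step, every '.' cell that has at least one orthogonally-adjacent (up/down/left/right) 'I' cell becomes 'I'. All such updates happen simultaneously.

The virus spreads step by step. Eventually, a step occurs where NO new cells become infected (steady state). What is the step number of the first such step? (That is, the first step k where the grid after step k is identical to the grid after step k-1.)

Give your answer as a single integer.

Step 0 (initial): 2 infected
Step 1: +8 new -> 10 infected
Step 2: +12 new -> 22 infected
Step 3: +11 new -> 33 infected
Step 4: +8 new -> 41 infected
Step 5: +7 new -> 48 infected
Step 6: +6 new -> 54 infected
Step 7: +4 new -> 58 infected
Step 8: +1 new -> 59 infected
Step 9: +0 new -> 59 infected

Answer: 9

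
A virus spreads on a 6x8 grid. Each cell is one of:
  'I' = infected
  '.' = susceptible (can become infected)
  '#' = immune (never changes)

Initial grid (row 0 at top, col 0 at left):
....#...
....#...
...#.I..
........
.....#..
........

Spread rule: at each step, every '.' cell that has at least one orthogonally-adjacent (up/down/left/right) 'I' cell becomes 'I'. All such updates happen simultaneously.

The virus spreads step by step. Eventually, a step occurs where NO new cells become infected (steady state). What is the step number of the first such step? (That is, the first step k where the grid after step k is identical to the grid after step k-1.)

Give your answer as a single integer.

Step 0 (initial): 1 infected
Step 1: +4 new -> 5 infected
Step 2: +5 new -> 10 infected
Step 3: +6 new -> 16 infected
Step 4: +6 new -> 22 infected
Step 5: +6 new -> 28 infected
Step 6: +5 new -> 33 infected
Step 7: +6 new -> 39 infected
Step 8: +4 new -> 43 infected
Step 9: +1 new -> 44 infected
Step 10: +0 new -> 44 infected

Answer: 10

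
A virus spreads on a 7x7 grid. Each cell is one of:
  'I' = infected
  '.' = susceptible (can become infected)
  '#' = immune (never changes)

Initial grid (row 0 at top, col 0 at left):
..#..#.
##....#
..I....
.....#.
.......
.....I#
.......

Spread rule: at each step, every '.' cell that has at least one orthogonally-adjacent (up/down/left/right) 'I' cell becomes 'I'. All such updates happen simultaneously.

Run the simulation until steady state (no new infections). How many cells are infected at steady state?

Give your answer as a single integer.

Answer: 39

Derivation:
Step 0 (initial): 2 infected
Step 1: +7 new -> 9 infected
Step 2: +11 new -> 20 infected
Step 3: +10 new -> 30 infected
Step 4: +6 new -> 36 infected
Step 5: +2 new -> 38 infected
Step 6: +1 new -> 39 infected
Step 7: +0 new -> 39 infected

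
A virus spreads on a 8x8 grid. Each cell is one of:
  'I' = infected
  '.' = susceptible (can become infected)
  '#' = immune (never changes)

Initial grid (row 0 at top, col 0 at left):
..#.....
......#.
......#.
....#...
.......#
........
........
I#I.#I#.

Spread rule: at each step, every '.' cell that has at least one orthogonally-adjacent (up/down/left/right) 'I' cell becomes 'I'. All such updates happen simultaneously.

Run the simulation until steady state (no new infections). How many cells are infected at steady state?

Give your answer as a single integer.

Step 0 (initial): 3 infected
Step 1: +4 new -> 7 infected
Step 2: +7 new -> 14 infected
Step 3: +8 new -> 22 infected
Step 4: +9 new -> 31 infected
Step 5: +6 new -> 37 infected
Step 6: +7 new -> 44 infected
Step 7: +6 new -> 50 infected
Step 8: +5 new -> 55 infected
Step 9: +1 new -> 56 infected
Step 10: +0 new -> 56 infected

Answer: 56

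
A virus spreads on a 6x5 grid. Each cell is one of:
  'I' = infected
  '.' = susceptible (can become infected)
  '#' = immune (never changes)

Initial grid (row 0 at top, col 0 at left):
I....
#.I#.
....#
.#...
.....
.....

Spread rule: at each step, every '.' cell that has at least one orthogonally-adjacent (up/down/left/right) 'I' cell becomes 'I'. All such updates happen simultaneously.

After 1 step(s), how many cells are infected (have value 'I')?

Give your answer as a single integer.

Answer: 6

Derivation:
Step 0 (initial): 2 infected
Step 1: +4 new -> 6 infected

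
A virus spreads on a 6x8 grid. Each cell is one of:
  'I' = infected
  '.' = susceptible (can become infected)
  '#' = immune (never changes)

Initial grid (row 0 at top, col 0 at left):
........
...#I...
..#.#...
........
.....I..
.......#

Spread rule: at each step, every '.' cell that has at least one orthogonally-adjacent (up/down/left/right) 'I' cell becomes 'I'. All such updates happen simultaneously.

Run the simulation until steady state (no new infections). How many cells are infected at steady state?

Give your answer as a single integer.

Answer: 44

Derivation:
Step 0 (initial): 2 infected
Step 1: +6 new -> 8 infected
Step 2: +10 new -> 18 infected
Step 3: +8 new -> 26 infected
Step 4: +8 new -> 34 infected
Step 5: +5 new -> 39 infected
Step 6: +4 new -> 43 infected
Step 7: +1 new -> 44 infected
Step 8: +0 new -> 44 infected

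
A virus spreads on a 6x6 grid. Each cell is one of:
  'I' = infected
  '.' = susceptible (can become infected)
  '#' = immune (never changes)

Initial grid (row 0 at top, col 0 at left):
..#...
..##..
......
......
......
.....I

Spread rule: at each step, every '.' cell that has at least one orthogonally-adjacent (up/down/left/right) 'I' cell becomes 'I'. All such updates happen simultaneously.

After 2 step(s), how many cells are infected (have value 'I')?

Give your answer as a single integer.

Answer: 6

Derivation:
Step 0 (initial): 1 infected
Step 1: +2 new -> 3 infected
Step 2: +3 new -> 6 infected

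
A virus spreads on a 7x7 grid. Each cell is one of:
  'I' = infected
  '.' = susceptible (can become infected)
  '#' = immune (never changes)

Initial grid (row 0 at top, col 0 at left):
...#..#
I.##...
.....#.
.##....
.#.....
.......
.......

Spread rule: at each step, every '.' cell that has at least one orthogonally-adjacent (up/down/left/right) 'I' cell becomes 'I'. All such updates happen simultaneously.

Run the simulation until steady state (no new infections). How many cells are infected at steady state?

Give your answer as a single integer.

Answer: 41

Derivation:
Step 0 (initial): 1 infected
Step 1: +3 new -> 4 infected
Step 2: +3 new -> 7 infected
Step 3: +3 new -> 10 infected
Step 4: +2 new -> 12 infected
Step 5: +4 new -> 16 infected
Step 6: +5 new -> 21 infected
Step 7: +7 new -> 28 infected
Step 8: +6 new -> 34 infected
Step 9: +4 new -> 38 infected
Step 10: +2 new -> 40 infected
Step 11: +1 new -> 41 infected
Step 12: +0 new -> 41 infected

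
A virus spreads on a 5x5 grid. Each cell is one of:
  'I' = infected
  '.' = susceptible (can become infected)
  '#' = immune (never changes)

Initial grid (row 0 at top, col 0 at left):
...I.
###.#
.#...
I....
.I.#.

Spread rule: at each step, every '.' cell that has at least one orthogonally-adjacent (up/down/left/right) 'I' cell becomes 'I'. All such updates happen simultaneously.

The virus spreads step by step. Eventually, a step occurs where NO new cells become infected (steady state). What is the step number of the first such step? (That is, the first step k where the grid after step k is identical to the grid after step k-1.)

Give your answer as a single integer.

Answer: 6

Derivation:
Step 0 (initial): 3 infected
Step 1: +7 new -> 10 infected
Step 2: +3 new -> 13 infected
Step 3: +4 new -> 17 infected
Step 4: +1 new -> 18 infected
Step 5: +1 new -> 19 infected
Step 6: +0 new -> 19 infected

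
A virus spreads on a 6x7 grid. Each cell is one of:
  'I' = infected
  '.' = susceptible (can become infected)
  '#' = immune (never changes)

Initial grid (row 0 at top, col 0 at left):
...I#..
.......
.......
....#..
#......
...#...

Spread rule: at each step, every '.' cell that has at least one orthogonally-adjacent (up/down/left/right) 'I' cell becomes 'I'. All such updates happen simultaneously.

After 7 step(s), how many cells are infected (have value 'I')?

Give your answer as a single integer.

Step 0 (initial): 1 infected
Step 1: +2 new -> 3 infected
Step 2: +4 new -> 7 infected
Step 3: +6 new -> 13 infected
Step 4: +7 new -> 20 infected
Step 5: +7 new -> 27 infected
Step 6: +6 new -> 33 infected
Step 7: +3 new -> 36 infected

Answer: 36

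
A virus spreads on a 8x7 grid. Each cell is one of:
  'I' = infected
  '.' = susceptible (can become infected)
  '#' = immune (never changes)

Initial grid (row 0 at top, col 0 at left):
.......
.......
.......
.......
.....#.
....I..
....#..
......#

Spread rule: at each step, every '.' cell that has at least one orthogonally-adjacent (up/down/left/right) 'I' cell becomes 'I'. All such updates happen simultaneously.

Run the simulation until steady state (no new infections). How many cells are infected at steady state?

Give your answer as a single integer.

Answer: 53

Derivation:
Step 0 (initial): 1 infected
Step 1: +3 new -> 4 infected
Step 2: +6 new -> 10 infected
Step 3: +10 new -> 20 infected
Step 4: +10 new -> 30 infected
Step 5: +9 new -> 39 infected
Step 6: +7 new -> 46 infected
Step 7: +4 new -> 50 infected
Step 8: +2 new -> 52 infected
Step 9: +1 new -> 53 infected
Step 10: +0 new -> 53 infected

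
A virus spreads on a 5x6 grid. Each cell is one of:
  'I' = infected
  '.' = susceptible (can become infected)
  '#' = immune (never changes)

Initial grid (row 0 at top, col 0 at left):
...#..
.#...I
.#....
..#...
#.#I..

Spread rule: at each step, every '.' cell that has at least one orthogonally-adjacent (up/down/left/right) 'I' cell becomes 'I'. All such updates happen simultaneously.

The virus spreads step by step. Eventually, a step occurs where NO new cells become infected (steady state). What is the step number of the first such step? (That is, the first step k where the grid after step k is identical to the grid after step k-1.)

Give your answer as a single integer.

Step 0 (initial): 2 infected
Step 1: +5 new -> 7 infected
Step 2: +7 new -> 14 infected
Step 3: +2 new -> 16 infected
Step 4: +1 new -> 17 infected
Step 5: +1 new -> 18 infected
Step 6: +1 new -> 19 infected
Step 7: +1 new -> 20 infected
Step 8: +1 new -> 21 infected
Step 9: +1 new -> 22 infected
Step 10: +1 new -> 23 infected
Step 11: +1 new -> 24 infected
Step 12: +0 new -> 24 infected

Answer: 12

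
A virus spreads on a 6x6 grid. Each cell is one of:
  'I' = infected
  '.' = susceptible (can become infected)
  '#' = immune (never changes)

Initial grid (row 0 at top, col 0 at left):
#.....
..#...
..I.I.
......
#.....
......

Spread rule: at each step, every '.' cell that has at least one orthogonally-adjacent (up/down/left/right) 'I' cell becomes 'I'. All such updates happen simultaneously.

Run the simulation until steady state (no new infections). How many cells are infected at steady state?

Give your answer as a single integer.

Step 0 (initial): 2 infected
Step 1: +6 new -> 8 infected
Step 2: +10 new -> 18 infected
Step 3: +10 new -> 28 infected
Step 4: +4 new -> 32 infected
Step 5: +1 new -> 33 infected
Step 6: +0 new -> 33 infected

Answer: 33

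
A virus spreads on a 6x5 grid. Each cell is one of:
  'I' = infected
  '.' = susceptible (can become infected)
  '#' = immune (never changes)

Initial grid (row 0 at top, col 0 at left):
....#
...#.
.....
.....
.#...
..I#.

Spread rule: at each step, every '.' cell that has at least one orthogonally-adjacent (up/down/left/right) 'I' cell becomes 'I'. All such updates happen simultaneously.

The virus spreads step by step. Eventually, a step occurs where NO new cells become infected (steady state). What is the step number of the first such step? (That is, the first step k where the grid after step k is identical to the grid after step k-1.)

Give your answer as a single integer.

Answer: 8

Derivation:
Step 0 (initial): 1 infected
Step 1: +2 new -> 3 infected
Step 2: +3 new -> 6 infected
Step 3: +5 new -> 11 infected
Step 4: +6 new -> 17 infected
Step 5: +4 new -> 21 infected
Step 6: +4 new -> 25 infected
Step 7: +1 new -> 26 infected
Step 8: +0 new -> 26 infected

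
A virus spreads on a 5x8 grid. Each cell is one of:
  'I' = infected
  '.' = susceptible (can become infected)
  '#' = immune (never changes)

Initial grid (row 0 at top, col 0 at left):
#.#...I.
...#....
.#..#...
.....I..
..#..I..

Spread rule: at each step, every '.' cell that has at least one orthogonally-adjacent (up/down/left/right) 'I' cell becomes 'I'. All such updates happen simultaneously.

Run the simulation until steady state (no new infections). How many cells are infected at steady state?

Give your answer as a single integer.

Step 0 (initial): 3 infected
Step 1: +8 new -> 11 infected
Step 2: +8 new -> 19 infected
Step 3: +5 new -> 24 infected
Step 4: +2 new -> 26 infected
Step 5: +3 new -> 29 infected
Step 6: +3 new -> 32 infected
Step 7: +2 new -> 34 infected
Step 8: +0 new -> 34 infected

Answer: 34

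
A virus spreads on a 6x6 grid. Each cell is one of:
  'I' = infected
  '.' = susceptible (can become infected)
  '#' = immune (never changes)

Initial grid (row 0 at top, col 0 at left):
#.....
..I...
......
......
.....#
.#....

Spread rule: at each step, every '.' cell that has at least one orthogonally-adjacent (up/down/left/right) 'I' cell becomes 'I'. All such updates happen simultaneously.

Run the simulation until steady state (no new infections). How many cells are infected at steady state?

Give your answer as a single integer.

Answer: 33

Derivation:
Step 0 (initial): 1 infected
Step 1: +4 new -> 5 infected
Step 2: +7 new -> 12 infected
Step 3: +7 new -> 19 infected
Step 4: +7 new -> 26 infected
Step 5: +4 new -> 30 infected
Step 6: +2 new -> 32 infected
Step 7: +1 new -> 33 infected
Step 8: +0 new -> 33 infected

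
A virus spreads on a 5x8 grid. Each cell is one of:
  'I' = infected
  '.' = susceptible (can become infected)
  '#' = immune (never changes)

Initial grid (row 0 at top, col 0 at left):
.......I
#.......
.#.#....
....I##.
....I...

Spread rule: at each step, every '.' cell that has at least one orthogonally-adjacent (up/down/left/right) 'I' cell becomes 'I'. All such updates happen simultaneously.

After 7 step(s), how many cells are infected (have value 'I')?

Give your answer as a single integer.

Answer: 35

Derivation:
Step 0 (initial): 3 infected
Step 1: +6 new -> 9 infected
Step 2: +8 new -> 17 infected
Step 3: +9 new -> 26 infected
Step 4: +4 new -> 30 infected
Step 5: +3 new -> 33 infected
Step 6: +1 new -> 34 infected
Step 7: +1 new -> 35 infected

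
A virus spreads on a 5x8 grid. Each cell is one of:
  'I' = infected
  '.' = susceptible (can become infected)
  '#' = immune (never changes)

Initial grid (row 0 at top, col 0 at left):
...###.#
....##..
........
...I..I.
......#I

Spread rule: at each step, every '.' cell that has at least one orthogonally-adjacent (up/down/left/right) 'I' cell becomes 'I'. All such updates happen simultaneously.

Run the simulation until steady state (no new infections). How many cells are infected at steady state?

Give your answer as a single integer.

Answer: 33

Derivation:
Step 0 (initial): 3 infected
Step 1: +7 new -> 10 infected
Step 2: +10 new -> 20 infected
Step 3: +6 new -> 26 infected
Step 4: +4 new -> 30 infected
Step 5: +2 new -> 32 infected
Step 6: +1 new -> 33 infected
Step 7: +0 new -> 33 infected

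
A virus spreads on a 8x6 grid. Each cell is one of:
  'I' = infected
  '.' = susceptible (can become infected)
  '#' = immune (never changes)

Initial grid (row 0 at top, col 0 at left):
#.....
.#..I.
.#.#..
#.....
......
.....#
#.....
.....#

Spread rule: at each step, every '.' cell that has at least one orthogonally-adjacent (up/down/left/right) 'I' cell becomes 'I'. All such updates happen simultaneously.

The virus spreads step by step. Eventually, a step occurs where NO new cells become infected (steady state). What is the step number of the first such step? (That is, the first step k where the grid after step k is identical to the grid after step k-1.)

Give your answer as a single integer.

Answer: 11

Derivation:
Step 0 (initial): 1 infected
Step 1: +4 new -> 5 infected
Step 2: +5 new -> 10 infected
Step 3: +5 new -> 15 infected
Step 4: +5 new -> 20 infected
Step 5: +4 new -> 24 infected
Step 6: +5 new -> 29 infected
Step 7: +4 new -> 33 infected
Step 8: +3 new -> 36 infected
Step 9: +1 new -> 37 infected
Step 10: +1 new -> 38 infected
Step 11: +0 new -> 38 infected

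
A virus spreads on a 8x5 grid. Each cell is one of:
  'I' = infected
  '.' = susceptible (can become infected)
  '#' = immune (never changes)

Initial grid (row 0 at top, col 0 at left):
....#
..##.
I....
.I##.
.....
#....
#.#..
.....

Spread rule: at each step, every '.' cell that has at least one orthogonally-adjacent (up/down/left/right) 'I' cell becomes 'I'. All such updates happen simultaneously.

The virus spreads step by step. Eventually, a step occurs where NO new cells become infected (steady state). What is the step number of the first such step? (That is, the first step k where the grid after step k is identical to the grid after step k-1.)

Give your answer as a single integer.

Answer: 8

Derivation:
Step 0 (initial): 2 infected
Step 1: +4 new -> 6 infected
Step 2: +6 new -> 12 infected
Step 3: +5 new -> 17 infected
Step 4: +5 new -> 22 infected
Step 5: +7 new -> 29 infected
Step 6: +2 new -> 31 infected
Step 7: +1 new -> 32 infected
Step 8: +0 new -> 32 infected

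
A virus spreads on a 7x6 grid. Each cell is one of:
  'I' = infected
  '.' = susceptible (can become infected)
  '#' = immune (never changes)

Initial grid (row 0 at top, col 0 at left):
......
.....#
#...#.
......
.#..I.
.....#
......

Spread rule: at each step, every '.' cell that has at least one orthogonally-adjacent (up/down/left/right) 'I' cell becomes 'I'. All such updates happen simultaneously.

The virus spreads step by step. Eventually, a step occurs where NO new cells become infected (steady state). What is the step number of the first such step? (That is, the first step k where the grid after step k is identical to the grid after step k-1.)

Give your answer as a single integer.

Step 0 (initial): 1 infected
Step 1: +4 new -> 5 infected
Step 2: +5 new -> 10 infected
Step 3: +6 new -> 16 infected
Step 4: +5 new -> 21 infected
Step 5: +7 new -> 28 infected
Step 6: +5 new -> 33 infected
Step 7: +3 new -> 36 infected
Step 8: +1 new -> 37 infected
Step 9: +0 new -> 37 infected

Answer: 9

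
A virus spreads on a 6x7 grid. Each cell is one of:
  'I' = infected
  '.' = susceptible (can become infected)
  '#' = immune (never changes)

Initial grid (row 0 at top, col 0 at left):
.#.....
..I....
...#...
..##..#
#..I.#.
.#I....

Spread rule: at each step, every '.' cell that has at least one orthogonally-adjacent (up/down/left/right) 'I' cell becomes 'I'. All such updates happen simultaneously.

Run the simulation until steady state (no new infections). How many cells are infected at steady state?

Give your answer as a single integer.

Step 0 (initial): 3 infected
Step 1: +7 new -> 10 infected
Step 2: +7 new -> 17 infected
Step 3: +8 new -> 25 infected
Step 4: +5 new -> 30 infected
Step 5: +3 new -> 33 infected
Step 6: +0 new -> 33 infected

Answer: 33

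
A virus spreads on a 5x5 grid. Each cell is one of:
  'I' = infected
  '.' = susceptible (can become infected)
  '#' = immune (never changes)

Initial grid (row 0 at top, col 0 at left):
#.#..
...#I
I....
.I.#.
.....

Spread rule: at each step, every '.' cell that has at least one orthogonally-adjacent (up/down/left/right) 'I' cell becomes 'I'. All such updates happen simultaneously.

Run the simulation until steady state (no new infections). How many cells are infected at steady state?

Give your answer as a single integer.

Step 0 (initial): 3 infected
Step 1: +7 new -> 10 infected
Step 2: +7 new -> 17 infected
Step 3: +4 new -> 21 infected
Step 4: +0 new -> 21 infected

Answer: 21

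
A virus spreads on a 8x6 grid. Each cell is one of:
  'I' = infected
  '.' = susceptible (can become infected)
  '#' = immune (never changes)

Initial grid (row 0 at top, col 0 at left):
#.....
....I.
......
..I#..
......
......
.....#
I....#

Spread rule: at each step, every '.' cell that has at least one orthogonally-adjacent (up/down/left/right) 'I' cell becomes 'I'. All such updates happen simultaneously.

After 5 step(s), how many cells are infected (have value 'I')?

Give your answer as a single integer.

Answer: 44

Derivation:
Step 0 (initial): 3 infected
Step 1: +9 new -> 12 infected
Step 2: +14 new -> 26 infected
Step 3: +10 new -> 36 infected
Step 4: +6 new -> 42 infected
Step 5: +2 new -> 44 infected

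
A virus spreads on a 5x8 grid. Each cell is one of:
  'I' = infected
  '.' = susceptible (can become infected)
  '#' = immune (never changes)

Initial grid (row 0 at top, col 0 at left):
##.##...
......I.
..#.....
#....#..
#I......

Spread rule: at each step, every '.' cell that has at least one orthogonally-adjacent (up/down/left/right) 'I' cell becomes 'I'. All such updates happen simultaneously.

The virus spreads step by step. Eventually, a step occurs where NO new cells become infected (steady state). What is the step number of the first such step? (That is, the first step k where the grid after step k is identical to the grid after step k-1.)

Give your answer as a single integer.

Step 0 (initial): 2 infected
Step 1: +6 new -> 8 infected
Step 2: +9 new -> 17 infected
Step 3: +8 new -> 25 infected
Step 4: +6 new -> 31 infected
Step 5: +1 new -> 32 infected
Step 6: +0 new -> 32 infected

Answer: 6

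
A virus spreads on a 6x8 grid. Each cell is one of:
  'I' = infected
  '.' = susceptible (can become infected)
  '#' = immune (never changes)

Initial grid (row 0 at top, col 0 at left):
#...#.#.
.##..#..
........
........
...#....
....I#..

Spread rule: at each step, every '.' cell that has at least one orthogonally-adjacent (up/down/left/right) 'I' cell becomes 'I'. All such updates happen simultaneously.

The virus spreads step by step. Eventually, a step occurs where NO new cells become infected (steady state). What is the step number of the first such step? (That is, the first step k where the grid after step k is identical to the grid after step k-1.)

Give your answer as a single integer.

Answer: 9

Derivation:
Step 0 (initial): 1 infected
Step 1: +2 new -> 3 infected
Step 2: +3 new -> 6 infected
Step 3: +6 new -> 12 infected
Step 4: +9 new -> 21 infected
Step 5: +7 new -> 28 infected
Step 6: +5 new -> 33 infected
Step 7: +3 new -> 36 infected
Step 8: +3 new -> 39 infected
Step 9: +0 new -> 39 infected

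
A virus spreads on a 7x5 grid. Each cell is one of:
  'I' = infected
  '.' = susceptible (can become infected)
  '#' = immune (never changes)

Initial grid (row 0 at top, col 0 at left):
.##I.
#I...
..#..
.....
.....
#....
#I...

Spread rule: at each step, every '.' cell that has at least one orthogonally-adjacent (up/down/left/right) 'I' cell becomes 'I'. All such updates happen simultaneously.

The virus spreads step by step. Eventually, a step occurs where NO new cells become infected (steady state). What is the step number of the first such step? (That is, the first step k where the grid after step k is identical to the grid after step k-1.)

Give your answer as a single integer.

Step 0 (initial): 3 infected
Step 1: +6 new -> 9 infected
Step 2: +7 new -> 16 infected
Step 3: +8 new -> 24 infected
Step 4: +3 new -> 27 infected
Step 5: +1 new -> 28 infected
Step 6: +0 new -> 28 infected

Answer: 6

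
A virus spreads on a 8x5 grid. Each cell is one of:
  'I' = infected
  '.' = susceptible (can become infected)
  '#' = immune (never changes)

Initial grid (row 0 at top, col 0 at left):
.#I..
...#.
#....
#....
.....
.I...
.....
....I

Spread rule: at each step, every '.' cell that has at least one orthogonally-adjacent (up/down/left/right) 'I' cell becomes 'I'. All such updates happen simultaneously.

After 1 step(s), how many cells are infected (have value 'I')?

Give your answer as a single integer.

Answer: 11

Derivation:
Step 0 (initial): 3 infected
Step 1: +8 new -> 11 infected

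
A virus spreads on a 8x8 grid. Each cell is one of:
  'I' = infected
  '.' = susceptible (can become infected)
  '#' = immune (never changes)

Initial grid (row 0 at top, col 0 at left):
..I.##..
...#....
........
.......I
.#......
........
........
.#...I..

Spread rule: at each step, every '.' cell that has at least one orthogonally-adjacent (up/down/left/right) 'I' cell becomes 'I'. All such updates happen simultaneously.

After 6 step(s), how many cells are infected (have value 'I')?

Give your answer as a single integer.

Answer: 57

Derivation:
Step 0 (initial): 3 infected
Step 1: +9 new -> 12 infected
Step 2: +13 new -> 25 infected
Step 3: +14 new -> 39 infected
Step 4: +10 new -> 49 infected
Step 5: +5 new -> 54 infected
Step 6: +3 new -> 57 infected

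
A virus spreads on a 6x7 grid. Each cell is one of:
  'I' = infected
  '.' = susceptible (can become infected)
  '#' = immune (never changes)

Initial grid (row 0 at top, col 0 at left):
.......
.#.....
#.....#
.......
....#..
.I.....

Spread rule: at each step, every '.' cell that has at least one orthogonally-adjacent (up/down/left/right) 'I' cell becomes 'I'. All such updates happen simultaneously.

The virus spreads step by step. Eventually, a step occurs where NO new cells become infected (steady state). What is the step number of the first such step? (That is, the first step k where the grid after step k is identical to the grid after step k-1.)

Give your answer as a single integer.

Answer: 11

Derivation:
Step 0 (initial): 1 infected
Step 1: +3 new -> 4 infected
Step 2: +4 new -> 8 infected
Step 3: +5 new -> 13 infected
Step 4: +3 new -> 16 infected
Step 5: +5 new -> 21 infected
Step 6: +5 new -> 26 infected
Step 7: +5 new -> 31 infected
Step 8: +3 new -> 34 infected
Step 9: +3 new -> 37 infected
Step 10: +1 new -> 38 infected
Step 11: +0 new -> 38 infected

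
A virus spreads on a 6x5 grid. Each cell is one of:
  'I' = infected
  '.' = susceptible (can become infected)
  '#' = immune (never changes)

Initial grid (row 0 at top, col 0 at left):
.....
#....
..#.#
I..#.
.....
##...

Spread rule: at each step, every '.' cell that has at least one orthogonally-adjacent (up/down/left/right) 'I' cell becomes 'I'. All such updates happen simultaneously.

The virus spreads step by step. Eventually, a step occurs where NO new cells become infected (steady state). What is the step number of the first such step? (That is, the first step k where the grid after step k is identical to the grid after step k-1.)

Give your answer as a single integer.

Step 0 (initial): 1 infected
Step 1: +3 new -> 4 infected
Step 2: +3 new -> 7 infected
Step 3: +2 new -> 9 infected
Step 4: +4 new -> 13 infected
Step 5: +5 new -> 18 infected
Step 6: +5 new -> 23 infected
Step 7: +1 new -> 24 infected
Step 8: +0 new -> 24 infected

Answer: 8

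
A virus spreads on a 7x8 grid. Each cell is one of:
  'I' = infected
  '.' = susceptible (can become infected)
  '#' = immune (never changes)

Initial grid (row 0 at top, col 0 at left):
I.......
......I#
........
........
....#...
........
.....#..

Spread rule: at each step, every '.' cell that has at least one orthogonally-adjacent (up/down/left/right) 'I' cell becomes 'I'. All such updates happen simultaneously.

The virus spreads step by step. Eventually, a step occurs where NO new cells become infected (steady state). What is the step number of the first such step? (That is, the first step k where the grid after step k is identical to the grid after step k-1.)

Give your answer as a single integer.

Step 0 (initial): 2 infected
Step 1: +5 new -> 7 infected
Step 2: +9 new -> 16 infected
Step 3: +10 new -> 26 infected
Step 4: +8 new -> 34 infected
Step 5: +7 new -> 41 infected
Step 6: +6 new -> 47 infected
Step 7: +4 new -> 51 infected
Step 8: +2 new -> 53 infected
Step 9: +0 new -> 53 infected

Answer: 9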